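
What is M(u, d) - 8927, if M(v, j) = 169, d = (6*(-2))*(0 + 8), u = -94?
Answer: -8758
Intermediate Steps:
d = -96 (d = -12*8 = -96)
M(u, d) - 8927 = 169 - 8927 = -8758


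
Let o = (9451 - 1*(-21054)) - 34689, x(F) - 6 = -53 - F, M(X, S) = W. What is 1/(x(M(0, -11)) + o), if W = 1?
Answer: -1/4232 ≈ -0.00023629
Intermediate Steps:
M(X, S) = 1
x(F) = -47 - F (x(F) = 6 + (-53 - F) = -47 - F)
o = -4184 (o = (9451 + 21054) - 34689 = 30505 - 34689 = -4184)
1/(x(M(0, -11)) + o) = 1/((-47 - 1*1) - 4184) = 1/((-47 - 1) - 4184) = 1/(-48 - 4184) = 1/(-4232) = -1/4232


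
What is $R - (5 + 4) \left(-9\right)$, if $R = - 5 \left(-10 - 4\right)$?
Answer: $5670$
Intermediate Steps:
$R = 70$ ($R = \left(-5\right) \left(-14\right) = 70$)
$R - (5 + 4) \left(-9\right) = 70 - (5 + 4) \left(-9\right) = 70 \left(-1\right) 9 \left(-9\right) = 70 \left(\left(-9\right) \left(-9\right)\right) = 70 \cdot 81 = 5670$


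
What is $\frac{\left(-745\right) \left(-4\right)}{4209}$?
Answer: $\frac{2980}{4209} \approx 0.70801$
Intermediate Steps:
$\frac{\left(-745\right) \left(-4\right)}{4209} = 2980 \cdot \frac{1}{4209} = \frac{2980}{4209}$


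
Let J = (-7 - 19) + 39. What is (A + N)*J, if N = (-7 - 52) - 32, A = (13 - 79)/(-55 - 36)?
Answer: -8215/7 ≈ -1173.6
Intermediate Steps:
J = 13 (J = -26 + 39 = 13)
A = 66/91 (A = -66/(-91) = -66*(-1/91) = 66/91 ≈ 0.72528)
N = -91 (N = -59 - 32 = -91)
(A + N)*J = (66/91 - 91)*13 = -8215/91*13 = -8215/7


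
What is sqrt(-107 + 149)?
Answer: sqrt(42) ≈ 6.4807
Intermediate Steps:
sqrt(-107 + 149) = sqrt(42)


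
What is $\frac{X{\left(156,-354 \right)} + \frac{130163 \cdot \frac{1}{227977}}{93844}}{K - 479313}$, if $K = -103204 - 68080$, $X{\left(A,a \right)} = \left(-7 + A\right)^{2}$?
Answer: $- \frac{474974268057351}{13919050213532036} \approx -0.034124$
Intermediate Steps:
$K = -171284$ ($K = -103204 - 68080 = -171284$)
$\frac{X{\left(156,-354 \right)} + \frac{130163 \cdot \frac{1}{227977}}{93844}}{K - 479313} = \frac{\left(-7 + 156\right)^{2} + \frac{130163 \cdot \frac{1}{227977}}{93844}}{-171284 - 479313} = \frac{149^{2} + 130163 \cdot \frac{1}{227977} \cdot \frac{1}{93844}}{-650597} = \left(22201 + \frac{130163}{227977} \cdot \frac{1}{93844}\right) \left(- \frac{1}{650597}\right) = \left(22201 + \frac{130163}{21394273588}\right) \left(- \frac{1}{650597}\right) = \frac{474974268057351}{21394273588} \left(- \frac{1}{650597}\right) = - \frac{474974268057351}{13919050213532036}$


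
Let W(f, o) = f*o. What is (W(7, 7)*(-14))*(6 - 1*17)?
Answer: 7546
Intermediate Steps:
(W(7, 7)*(-14))*(6 - 1*17) = ((7*7)*(-14))*(6 - 1*17) = (49*(-14))*(6 - 17) = -686*(-11) = 7546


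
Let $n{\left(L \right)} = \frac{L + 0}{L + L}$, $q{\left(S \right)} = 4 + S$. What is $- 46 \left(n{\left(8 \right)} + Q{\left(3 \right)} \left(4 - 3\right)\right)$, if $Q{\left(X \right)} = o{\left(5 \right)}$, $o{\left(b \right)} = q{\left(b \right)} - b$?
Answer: $-207$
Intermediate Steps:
$o{\left(b \right)} = 4$ ($o{\left(b \right)} = \left(4 + b\right) - b = 4$)
$n{\left(L \right)} = \frac{1}{2}$ ($n{\left(L \right)} = \frac{L}{2 L} = L \frac{1}{2 L} = \frac{1}{2}$)
$Q{\left(X \right)} = 4$
$- 46 \left(n{\left(8 \right)} + Q{\left(3 \right)} \left(4 - 3\right)\right) = - 46 \left(\frac{1}{2} + 4 \left(4 - 3\right)\right) = - 46 \left(\frac{1}{2} + 4 \cdot 1\right) = - 46 \left(\frac{1}{2} + 4\right) = \left(-46\right) \frac{9}{2} = -207$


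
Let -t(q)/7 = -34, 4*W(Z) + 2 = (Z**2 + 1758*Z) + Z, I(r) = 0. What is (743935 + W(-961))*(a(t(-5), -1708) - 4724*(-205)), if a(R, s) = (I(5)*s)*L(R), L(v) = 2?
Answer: 534776050300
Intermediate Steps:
W(Z) = -1/2 + Z**2/4 + 1759*Z/4 (W(Z) = -1/2 + ((Z**2 + 1758*Z) + Z)/4 = -1/2 + (Z**2 + 1759*Z)/4 = -1/2 + (Z**2/4 + 1759*Z/4) = -1/2 + Z**2/4 + 1759*Z/4)
t(q) = 238 (t(q) = -7*(-34) = 238)
a(R, s) = 0 (a(R, s) = (0*s)*2 = 0*2 = 0)
(743935 + W(-961))*(a(t(-5), -1708) - 4724*(-205)) = (743935 + (-1/2 + (1/4)*(-961)**2 + (1759/4)*(-961)))*(0 - 4724*(-205)) = (743935 + (-1/2 + (1/4)*923521 - 1690399/4))*(0 + 968420) = (743935 + (-1/2 + 923521/4 - 1690399/4))*968420 = (743935 - 191720)*968420 = 552215*968420 = 534776050300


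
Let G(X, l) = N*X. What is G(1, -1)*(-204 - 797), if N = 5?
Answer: -5005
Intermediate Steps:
G(X, l) = 5*X
G(1, -1)*(-204 - 797) = (5*1)*(-204 - 797) = 5*(-1001) = -5005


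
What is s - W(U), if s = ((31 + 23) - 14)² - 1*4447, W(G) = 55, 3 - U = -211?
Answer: -2902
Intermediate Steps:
U = 214 (U = 3 - 1*(-211) = 3 + 211 = 214)
s = -2847 (s = (54 - 14)² - 4447 = 40² - 4447 = 1600 - 4447 = -2847)
s - W(U) = -2847 - 1*55 = -2847 - 55 = -2902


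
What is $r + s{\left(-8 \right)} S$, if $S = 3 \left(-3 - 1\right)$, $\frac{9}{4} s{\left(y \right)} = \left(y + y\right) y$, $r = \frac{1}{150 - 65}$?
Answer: $- \frac{174077}{255} \approx -682.66$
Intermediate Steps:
$r = \frac{1}{85} \approx 0.011765$
$s{\left(y \right)} = \frac{8 y^{2}}{9}$ ($s{\left(y \right)} = \frac{4 \left(y + y\right) y}{9} = \frac{4 \cdot 2 y y}{9} = \frac{4 \cdot 2 y^{2}}{9} = \frac{8 y^{2}}{9}$)
$S = -12$ ($S = 3 \left(-4\right) = -12$)
$r + s{\left(-8 \right)} S = \frac{1}{85} + \frac{8 \left(-8\right)^{2}}{9} \left(-12\right) = \frac{1}{85} + \frac{8}{9} \cdot 64 \left(-12\right) = \frac{1}{85} + \frac{512}{9} \left(-12\right) = \frac{1}{85} - \frac{2048}{3} = - \frac{174077}{255}$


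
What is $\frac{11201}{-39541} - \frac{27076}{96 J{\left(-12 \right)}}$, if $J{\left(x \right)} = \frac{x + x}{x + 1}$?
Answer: $- \frac{2950635095}{22775616} \approx -129.55$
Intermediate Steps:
$J{\left(x \right)} = \frac{2 x}{1 + x}$
$\frac{11201}{-39541} - \frac{27076}{96 J{\left(-12 \right)}} = \frac{11201}{-39541} - \frac{27076}{96 \cdot 2 \left(-12\right) \frac{1}{1 - 12}} = 11201 \left(- \frac{1}{39541}\right) - \frac{27076}{96 \cdot 2 \left(-12\right) \frac{1}{-11}} = - \frac{11201}{39541} - \frac{27076}{96 \cdot 2 \left(-12\right) \left(- \frac{1}{11}\right)} = - \frac{11201}{39541} - \frac{27076}{96 \cdot \frac{24}{11}} = - \frac{11201}{39541} - \frac{27076}{\frac{2304}{11}} = - \frac{11201}{39541} - \frac{74459}{576} = - \frac{2950635095}{22775616}$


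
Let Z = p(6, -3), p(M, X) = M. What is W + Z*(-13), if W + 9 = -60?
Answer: -147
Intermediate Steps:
W = -69 (W = -9 - 60 = -69)
Z = 6
W + Z*(-13) = -69 + 6*(-13) = -69 - 78 = -147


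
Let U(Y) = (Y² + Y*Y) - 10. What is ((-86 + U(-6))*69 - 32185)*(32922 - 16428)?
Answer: -558173454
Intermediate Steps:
U(Y) = -10 + 2*Y² (U(Y) = (Y² + Y²) - 10 = 2*Y² - 10 = -10 + 2*Y²)
((-86 + U(-6))*69 - 32185)*(32922 - 16428) = ((-86 + (-10 + 2*(-6)²))*69 - 32185)*(32922 - 16428) = ((-86 + (-10 + 2*36))*69 - 32185)*16494 = ((-86 + (-10 + 72))*69 - 32185)*16494 = ((-86 + 62)*69 - 32185)*16494 = (-24*69 - 32185)*16494 = (-1656 - 32185)*16494 = -33841*16494 = -558173454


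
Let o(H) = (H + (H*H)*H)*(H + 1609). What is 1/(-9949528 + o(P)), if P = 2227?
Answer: 1/42368124067632 ≈ 2.3603e-14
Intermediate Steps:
o(H) = (1609 + H)*(H + H³) (o(H) = (H + H²*H)*(1609 + H) = (H + H³)*(1609 + H) = (1609 + H)*(H + H³))
1/(-9949528 + o(P)) = 1/(-9949528 + 2227*(1609 + 2227 + 2227³ + 1609*2227²)) = 1/(-9949528 + 2227*(1609 + 2227 + 11044871083 + 1609*4959529)) = 1/(-9949528 + 2227*(1609 + 2227 + 11044871083 + 7979882161)) = 1/(-9949528 + 2227*19024757080) = 1/(-9949528 + 42368134017160) = 1/42368124067632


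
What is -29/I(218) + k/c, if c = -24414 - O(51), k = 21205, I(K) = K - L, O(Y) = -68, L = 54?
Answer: -2091827/1996372 ≈ -1.0478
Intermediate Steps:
I(K) = -54 + K (I(K) = K - 1*54 = K - 54 = -54 + K)
c = -24346 (c = -24414 - 1*(-68) = -24414 + 68 = -24346)
-29/I(218) + k/c = -29/(-54 + 218) + 21205/(-24346) = -29/164 + 21205*(-1/24346) = -29*1/164 - 21205/24346 = -29/164 - 21205/24346 = -2091827/1996372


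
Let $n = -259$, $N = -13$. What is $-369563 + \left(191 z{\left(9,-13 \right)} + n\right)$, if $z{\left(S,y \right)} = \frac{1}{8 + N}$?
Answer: $- \frac{1849301}{5} \approx -3.6986 \cdot 10^{5}$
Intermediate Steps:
$z{\left(S,y \right)} = - \frac{1}{5}$ ($z{\left(S,y \right)} = \frac{1}{8 - 13} = \frac{1}{-5} = - \frac{1}{5}$)
$-369563 + \left(191 z{\left(9,-13 \right)} + n\right) = -369563 + \left(191 \left(- \frac{1}{5}\right) - 259\right) = -369563 - \frac{1486}{5} = - \frac{1849301}{5}$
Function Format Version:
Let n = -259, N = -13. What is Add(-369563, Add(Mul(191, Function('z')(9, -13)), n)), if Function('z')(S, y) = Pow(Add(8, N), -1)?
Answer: Rational(-1849301, 5) ≈ -3.6986e+5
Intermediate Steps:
Function('z')(S, y) = Rational(-1, 5) (Function('z')(S, y) = Pow(Add(8, -13), -1) = Pow(-5, -1) = Rational(-1, 5))
Add(-369563, Add(Mul(191, Function('z')(9, -13)), n)) = Add(-369563, Add(Mul(191, Rational(-1, 5)), -259)) = Add(-369563, Add(Rational(-191, 5), -259)) = Add(-369563, Rational(-1486, 5)) = Rational(-1849301, 5)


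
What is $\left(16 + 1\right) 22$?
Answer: $374$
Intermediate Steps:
$\left(16 + 1\right) 22 = 17 \cdot 22 = 374$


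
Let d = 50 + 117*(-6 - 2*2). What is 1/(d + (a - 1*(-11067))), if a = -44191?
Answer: -1/34244 ≈ -2.9202e-5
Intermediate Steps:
d = -1120 (d = 50 + 117*(-6 - 4) = 50 + 117*(-10) = 50 - 1170 = -1120)
1/(d + (a - 1*(-11067))) = 1/(-1120 + (-44191 - 1*(-11067))) = 1/(-1120 + (-44191 + 11067)) = 1/(-1120 - 33124) = 1/(-34244) = -1/34244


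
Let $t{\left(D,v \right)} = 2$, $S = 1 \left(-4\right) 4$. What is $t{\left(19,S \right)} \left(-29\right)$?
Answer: $-58$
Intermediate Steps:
$S = -16$ ($S = \left(-4\right) 4 = -16$)
$t{\left(19,S \right)} \left(-29\right) = 2 \left(-29\right) = -58$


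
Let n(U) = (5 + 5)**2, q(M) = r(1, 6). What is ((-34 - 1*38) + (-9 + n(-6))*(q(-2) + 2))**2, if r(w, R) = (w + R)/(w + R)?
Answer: 40401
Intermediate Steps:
r(w, R) = 1 (r(w, R) = (R + w)/(R + w) = 1)
q(M) = 1
n(U) = 100 (n(U) = 10**2 = 100)
((-34 - 1*38) + (-9 + n(-6))*(q(-2) + 2))**2 = ((-34 - 1*38) + (-9 + 100)*(1 + 2))**2 = ((-34 - 38) + 91*3)**2 = (-72 + 273)**2 = 201**2 = 40401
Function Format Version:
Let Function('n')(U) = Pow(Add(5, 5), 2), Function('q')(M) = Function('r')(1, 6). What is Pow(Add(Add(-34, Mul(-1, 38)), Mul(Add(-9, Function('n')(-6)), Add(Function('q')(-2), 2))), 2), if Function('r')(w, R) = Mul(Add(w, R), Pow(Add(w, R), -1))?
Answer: 40401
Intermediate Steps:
Function('r')(w, R) = 1 (Function('r')(w, R) = Mul(Add(R, w), Pow(Add(R, w), -1)) = 1)
Function('q')(M) = 1
Function('n')(U) = 100 (Function('n')(U) = Pow(10, 2) = 100)
Pow(Add(Add(-34, Mul(-1, 38)), Mul(Add(-9, Function('n')(-6)), Add(Function('q')(-2), 2))), 2) = Pow(Add(Add(-34, Mul(-1, 38)), Mul(Add(-9, 100), Add(1, 2))), 2) = Pow(Add(Add(-34, -38), Mul(91, 3)), 2) = Pow(Add(-72, 273), 2) = Pow(201, 2) = 40401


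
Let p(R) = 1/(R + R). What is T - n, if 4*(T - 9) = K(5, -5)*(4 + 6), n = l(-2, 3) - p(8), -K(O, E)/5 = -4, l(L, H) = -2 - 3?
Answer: 1025/16 ≈ 64.063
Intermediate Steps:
l(L, H) = -5
K(O, E) = 20 (K(O, E) = -5*(-4) = 20)
p(R) = 1/(2*R)
n = -81/16 (n = -5 - 1/(2*8) = -5 - 1*1/16 = -5 - 1/16 = -81/16 ≈ -5.0625)
T = 59 (T = 9 + (20*(4 + 6))/4 = 9 + (20*10)/4 = 9 + (¼)*200 = 9 + 50 = 59)
T - n = 59 - 1*(-81/16) = 59 + 81/16 = 1025/16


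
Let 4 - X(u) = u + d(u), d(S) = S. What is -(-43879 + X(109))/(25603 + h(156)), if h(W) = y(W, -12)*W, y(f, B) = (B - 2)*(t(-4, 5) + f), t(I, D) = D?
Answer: -44093/326021 ≈ -0.13525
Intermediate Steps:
y(f, B) = (-2 + B)*(5 + f) (y(f, B) = (B - 2)*(5 + f) = (-2 + B)*(5 + f))
h(W) = W*(-70 - 14*W) (h(W) = (-10 - 2*W + 5*(-12) - 12*W)*W = (-10 - 2*W - 60 - 12*W)*W = (-70 - 14*W)*W = W*(-70 - 14*W))
X(u) = 4 - 2*u (X(u) = 4 - (u + u) = 4 - 2*u)
-(-43879 + X(109))/(25603 + h(156)) = -(-43879 + (4 - 2*109))/(25603 - 14*156*(5 + 156)) = -(-43879 + (4 - 218))/(25603 - 14*156*161) = -(-43879 - 214)/(25603 - 351624) = -(-44093)/(-326021) = -(-44093)*(-1)/326021 = -1*44093/326021 = -44093/326021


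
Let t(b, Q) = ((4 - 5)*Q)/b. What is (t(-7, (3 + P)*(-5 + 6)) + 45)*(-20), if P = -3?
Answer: -900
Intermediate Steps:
t(b, Q) = -Q/b (t(b, Q) = (-Q)/b = -Q/b)
(t(-7, (3 + P)*(-5 + 6)) + 45)*(-20) = (-1*(3 - 3)*(-5 + 6)/(-7) + 45)*(-20) = (-1*0*1*(-⅐) + 45)*(-20) = (-1*0*(-⅐) + 45)*(-20) = (0 + 45)*(-20) = 45*(-20) = -900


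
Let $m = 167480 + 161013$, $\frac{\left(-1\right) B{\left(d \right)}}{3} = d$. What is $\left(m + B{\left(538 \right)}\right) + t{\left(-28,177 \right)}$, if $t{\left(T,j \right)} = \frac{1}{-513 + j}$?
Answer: $\frac{109831343}{336} \approx 3.2688 \cdot 10^{5}$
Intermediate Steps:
$B{\left(d \right)} = - 3 d$
$m = 328493$
$\left(m + B{\left(538 \right)}\right) + t{\left(-28,177 \right)} = \left(328493 - 1614\right) + \frac{1}{-513 + 177} = \left(328493 - 1614\right) + \frac{1}{-336} = 326879 - \frac{1}{336} = \frac{109831343}{336}$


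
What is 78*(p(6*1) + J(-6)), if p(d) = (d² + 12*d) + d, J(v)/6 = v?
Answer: 6084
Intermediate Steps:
J(v) = 6*v
p(d) = d² + 13*d
78*(p(6*1) + J(-6)) = 78*((6*1)*(13 + 6*1) + 6*(-6)) = 78*(6*(13 + 6) - 36) = 78*(6*19 - 36) = 78*(114 - 36) = 78*78 = 6084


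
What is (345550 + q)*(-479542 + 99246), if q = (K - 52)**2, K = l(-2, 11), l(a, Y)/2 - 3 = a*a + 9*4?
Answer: -131850904976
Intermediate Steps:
l(a, Y) = 78 + 2*a**2 (l(a, Y) = 6 + 2*(a*a + 9*4) = 6 + 2*(a**2 + 36) = 6 + 2*(36 + a**2) = 6 + (72 + 2*a**2) = 78 + 2*a**2)
K = 86 (K = 78 + 2*(-2)**2 = 78 + 2*4 = 78 + 8 = 86)
q = 1156 (q = (86 - 52)**2 = 34**2 = 1156)
(345550 + q)*(-479542 + 99246) = (345550 + 1156)*(-479542 + 99246) = 346706*(-380296) = -131850904976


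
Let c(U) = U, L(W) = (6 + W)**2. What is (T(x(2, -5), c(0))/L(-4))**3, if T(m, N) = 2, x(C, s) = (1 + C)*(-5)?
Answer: 1/8 ≈ 0.12500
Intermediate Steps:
x(C, s) = -5 - 5*C
(T(x(2, -5), c(0))/L(-4))**3 = (2/((6 - 4)**2))**3 = (2/(2**2))**3 = (2/4)**3 = (2*(1/4))**3 = (1/2)**3 = 1/8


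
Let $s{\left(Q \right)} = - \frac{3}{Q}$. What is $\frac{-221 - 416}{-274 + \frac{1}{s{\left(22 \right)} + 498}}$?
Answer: $\frac{6977061}{3001100} \approx 2.3248$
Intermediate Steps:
$\frac{-221 - 416}{-274 + \frac{1}{s{\left(22 \right)} + 498}} = \frac{-221 - 416}{-274 + \frac{1}{- \frac{3}{22} + 498}} = - \frac{637}{-274 + \frac{1}{\left(-3\right) \frac{1}{22} + 498}} = - \frac{637}{-274 + \frac{1}{- \frac{3}{22} + 498}} = - \frac{637}{-274 + \frac{1}{\frac{10953}{22}}} = - \frac{637}{-274 + \frac{22}{10953}} = - \frac{637}{- \frac{3001100}{10953}} = \left(-637\right) \left(- \frac{10953}{3001100}\right) = \frac{6977061}{3001100}$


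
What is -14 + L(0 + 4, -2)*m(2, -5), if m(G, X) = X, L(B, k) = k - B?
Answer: 16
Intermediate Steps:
-14 + L(0 + 4, -2)*m(2, -5) = -14 + (-2 - (0 + 4))*(-5) = -14 + (-2 - 1*4)*(-5) = -14 + (-2 - 4)*(-5) = -14 - 6*(-5) = -14 + 30 = 16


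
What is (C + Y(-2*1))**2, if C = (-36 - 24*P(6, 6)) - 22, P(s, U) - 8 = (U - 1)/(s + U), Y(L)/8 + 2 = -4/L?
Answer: 67600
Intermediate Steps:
Y(L) = -16 - 32/L (Y(L) = -16 + 8*(-4/L) = -16 - 32/L)
P(s, U) = 8 + (-1 + U)/(U + s) (P(s, U) = 8 + (U - 1)/(s + U) = 8 + (-1 + U)/(U + s))
C = -260 (C = (-36 - 24*(-1 + 8*6 + 9*6)/(6 + 6)) - 22 = (-36 - 24*(-1 + 48 + 54)/12) - 22 = (-36 - 2*101) - 22 = (-36 - 24*101/12) - 22 = (-36 - 202) - 22 = -238 - 22 = -260)
(C + Y(-2*1))**2 = (-260 + (-16 - 32/((-2*1))))**2 = (-260 + (-16 - 32/(-2)))**2 = (-260 + (-16 - 32*(-1/2)))**2 = (-260 + (-16 + 16))**2 = (-260 + 0)**2 = (-260)**2 = 67600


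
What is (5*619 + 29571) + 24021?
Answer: 56687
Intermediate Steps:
(5*619 + 29571) + 24021 = (3095 + 29571) + 24021 = 32666 + 24021 = 56687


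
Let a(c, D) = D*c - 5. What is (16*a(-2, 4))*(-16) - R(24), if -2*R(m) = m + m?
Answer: 3352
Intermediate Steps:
a(c, D) = -5 + D*c
R(m) = -m (R(m) = -(m + m)/2 = -m)
(16*a(-2, 4))*(-16) - R(24) = (16*(-5 + 4*(-2)))*(-16) - (-1)*24 = (16*(-5 - 8))*(-16) - 1*(-24) = (16*(-13))*(-16) + 24 = -208*(-16) + 24 = 3328 + 24 = 3352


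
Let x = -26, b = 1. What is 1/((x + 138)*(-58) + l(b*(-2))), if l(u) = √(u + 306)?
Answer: -406/2637357 - √19/10549428 ≈ -0.00015436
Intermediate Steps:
l(u) = √(306 + u)
1/((x + 138)*(-58) + l(b*(-2))) = 1/((-26 + 138)*(-58) + √(306 + 1*(-2))) = 1/(112*(-58) + √(306 - 2)) = 1/(-6496 + √304) = 1/(-6496 + 4*√19)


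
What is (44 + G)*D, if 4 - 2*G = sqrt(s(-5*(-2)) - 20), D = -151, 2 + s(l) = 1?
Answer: -6946 + 151*I*sqrt(21)/2 ≈ -6946.0 + 345.98*I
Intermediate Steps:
s(l) = -1 (s(l) = -2 + 1 = -1)
G = 2 - I*sqrt(21)/2 (G = 2 - sqrt(-1 - 20)/2 = 2 - I*sqrt(21)/2 ≈ 2.0 - 2.2913*I)
(44 + G)*D = (44 + (2 - I*sqrt(21)/2))*(-151) = (46 - I*sqrt(21)/2)*(-151) = -6946 + 151*I*sqrt(21)/2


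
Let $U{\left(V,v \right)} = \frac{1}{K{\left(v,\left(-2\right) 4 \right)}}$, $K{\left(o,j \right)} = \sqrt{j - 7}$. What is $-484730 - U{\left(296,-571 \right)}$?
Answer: $-484730 + \frac{i \sqrt{15}}{15} \approx -4.8473 \cdot 10^{5} + 0.2582 i$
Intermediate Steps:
$K{\left(o,j \right)} = \sqrt{-7 + j}$
$U{\left(V,v \right)} = - \frac{i \sqrt{15}}{15}$ ($U{\left(V,v \right)} = \frac{1}{\sqrt{-7 - 8}} = \frac{1}{\sqrt{-15}} = \frac{1}{i \sqrt{15}} = - \frac{i \sqrt{15}}{15}$)
$-484730 - U{\left(296,-571 \right)} = -484730 - - \frac{i \sqrt{15}}{15} = -484730 + \frac{i \sqrt{15}}{15}$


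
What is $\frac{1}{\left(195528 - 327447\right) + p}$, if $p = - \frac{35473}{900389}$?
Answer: $- \frac{900389}{118778451964} \approx -7.5804 \cdot 10^{-6}$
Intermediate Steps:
$p = - \frac{35473}{900389}$ ($p = \left(-35473\right) \frac{1}{900389} = - \frac{35473}{900389} \approx -0.039397$)
$\frac{1}{\left(195528 - 327447\right) + p} = \frac{1}{\left(195528 - 327447\right) - \frac{35473}{900389}} = \frac{1}{-131919 - \frac{35473}{900389}} = \frac{1}{- \frac{118778451964}{900389}} = - \frac{900389}{118778451964}$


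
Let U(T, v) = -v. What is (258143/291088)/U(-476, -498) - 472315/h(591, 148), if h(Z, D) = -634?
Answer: 34233903782611/45952898208 ≈ 744.98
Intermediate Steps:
(258143/291088)/U(-476, -498) - 472315/h(591, 148) = (258143/291088)/((-1*(-498))) - 472315/(-634) = (258143*(1/291088))/498 - 472315*(-1/634) = (258143/291088)*(1/498) + 472315/634 = 258143/144961824 + 472315/634 = 34233903782611/45952898208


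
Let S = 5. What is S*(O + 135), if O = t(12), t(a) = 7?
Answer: 710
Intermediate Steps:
O = 7
S*(O + 135) = 5*(7 + 135) = 5*142 = 710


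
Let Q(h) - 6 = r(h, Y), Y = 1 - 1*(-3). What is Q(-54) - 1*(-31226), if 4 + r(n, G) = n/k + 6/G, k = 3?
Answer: 62423/2 ≈ 31212.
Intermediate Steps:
Y = 4 (Y = 1 + 3 = 4)
r(n, G) = -4 + 6/G + n/3 (r(n, G) = -4 + (n/3 + 6/G) = -4 + (6/G + n/3) = -4 + 6/G + n/3)
Q(h) = 7/2 + h/3 (Q(h) = 6 + (-4 + 6/4 + h/3) = 6 + (-4 + 6*(¼) + h/3) = 6 + (-4 + 3/2 + h/3) = 6 + (-5/2 + h/3) = 7/2 + h/3)
Q(-54) - 1*(-31226) = (7/2 + (⅓)*(-54)) - 1*(-31226) = (7/2 - 18) + 31226 = -29/2 + 31226 = 62423/2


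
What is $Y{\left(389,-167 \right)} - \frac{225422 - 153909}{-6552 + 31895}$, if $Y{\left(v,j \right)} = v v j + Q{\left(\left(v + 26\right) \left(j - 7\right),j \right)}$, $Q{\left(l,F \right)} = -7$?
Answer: $- \frac{640433242115}{25343} \approx -2.5271 \cdot 10^{7}$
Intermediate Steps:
$Y{\left(v,j \right)} = -7 + j v^{2}$ ($Y{\left(v,j \right)} = v v j - 7 = v^{2} j - 7 = j v^{2} - 7 = -7 + j v^{2}$)
$Y{\left(389,-167 \right)} - \frac{225422 - 153909}{-6552 + 31895} = \left(-7 - 167 \cdot 389^{2}\right) - \frac{225422 - 153909}{-6552 + 31895} = \left(-7 - 25270607\right) - \frac{71513}{25343} = \left(-7 - 25270607\right) - 71513 \cdot \frac{1}{25343} = -25270614 - \frac{71513}{25343} = - \frac{640433242115}{25343}$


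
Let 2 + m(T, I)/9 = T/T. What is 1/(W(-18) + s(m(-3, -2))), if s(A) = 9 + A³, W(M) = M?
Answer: -1/738 ≈ -0.0013550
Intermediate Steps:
m(T, I) = -9 (m(T, I) = -18 + 9*(T/T) = -18 + 9*1 = -18 + 9 = -9)
1/(W(-18) + s(m(-3, -2))) = 1/(-18 + (9 + (-9)³)) = 1/(-18 + (9 - 729)) = 1/(-18 - 720) = 1/(-738) = -1/738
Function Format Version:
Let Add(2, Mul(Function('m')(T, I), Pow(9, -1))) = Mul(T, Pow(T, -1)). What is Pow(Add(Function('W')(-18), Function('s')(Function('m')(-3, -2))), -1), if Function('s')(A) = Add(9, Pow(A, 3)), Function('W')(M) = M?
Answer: Rational(-1, 738) ≈ -0.0013550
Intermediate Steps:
Function('m')(T, I) = -9 (Function('m')(T, I) = Add(-18, Mul(9, Mul(T, Pow(T, -1)))) = Add(-18, Mul(9, 1)) = Add(-18, 9) = -9)
Pow(Add(Function('W')(-18), Function('s')(Function('m')(-3, -2))), -1) = Pow(Add(-18, Add(9, Pow(-9, 3))), -1) = Pow(Add(-18, Add(9, -729)), -1) = Pow(Add(-18, -720), -1) = Pow(-738, -1) = Rational(-1, 738)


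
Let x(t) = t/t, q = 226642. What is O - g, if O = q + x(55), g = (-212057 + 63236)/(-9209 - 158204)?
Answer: 37942835738/167413 ≈ 2.2664e+5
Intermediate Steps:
x(t) = 1
g = 148821/167413 (g = -148821/(-167413) = -148821*(-1/167413) = 148821/167413 ≈ 0.88895)
O = 226643 (O = 226642 + 1 = 226643)
O - g = 226643 - 1*148821/167413 = 226643 - 148821/167413 = 37942835738/167413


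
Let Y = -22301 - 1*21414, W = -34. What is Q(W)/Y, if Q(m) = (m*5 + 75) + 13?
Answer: 82/43715 ≈ 0.0018758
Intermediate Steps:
Q(m) = 88 + 5*m (Q(m) = (5*m + 75) + 13 = (75 + 5*m) + 13 = 88 + 5*m)
Y = -43715 (Y = -22301 - 21414 = -43715)
Q(W)/Y = (88 + 5*(-34))/(-43715) = (88 - 170)*(-1/43715) = -82*(-1/43715) = 82/43715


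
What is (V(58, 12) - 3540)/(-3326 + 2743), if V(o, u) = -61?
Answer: 3601/583 ≈ 6.1767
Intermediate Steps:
(V(58, 12) - 3540)/(-3326 + 2743) = (-61 - 3540)/(-3326 + 2743) = -3601/(-583) = -3601*(-1/583) = 3601/583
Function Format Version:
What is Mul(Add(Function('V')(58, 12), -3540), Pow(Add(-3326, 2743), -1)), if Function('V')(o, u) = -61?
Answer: Rational(3601, 583) ≈ 6.1767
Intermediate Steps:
Mul(Add(Function('V')(58, 12), -3540), Pow(Add(-3326, 2743), -1)) = Mul(Add(-61, -3540), Pow(Add(-3326, 2743), -1)) = Mul(-3601, Pow(-583, -1)) = Mul(-3601, Rational(-1, 583)) = Rational(3601, 583)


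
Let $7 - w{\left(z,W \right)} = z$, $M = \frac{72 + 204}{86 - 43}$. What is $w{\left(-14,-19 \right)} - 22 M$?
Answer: $- \frac{5169}{43} \approx -120.21$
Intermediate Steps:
$M = \frac{276}{43} \approx 6.4186$
$w{\left(z,W \right)} = 7 - z$
$w{\left(-14,-19 \right)} - 22 M = \left(7 - -14\right) - \frac{6072}{43} = \left(7 + 14\right) - \frac{6072}{43} = 21 - \frac{6072}{43} = - \frac{5169}{43}$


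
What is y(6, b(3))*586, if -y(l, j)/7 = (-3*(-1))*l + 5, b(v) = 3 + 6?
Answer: -94346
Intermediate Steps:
b(v) = 9
y(l, j) = -35 - 21*l (y(l, j) = -7*((-3*(-1))*l + 5) = -7*(3*l + 5) = -7*(5 + 3*l) = -35 - 21*l)
y(6, b(3))*586 = (-35 - 21*6)*586 = (-35 - 126)*586 = -161*586 = -94346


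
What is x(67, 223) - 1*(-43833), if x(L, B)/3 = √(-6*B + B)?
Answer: 43833 + 3*I*√1115 ≈ 43833.0 + 100.17*I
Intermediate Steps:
x(L, B) = 3*√5*√(-B) (x(L, B) = 3*√(-6*B + B) = 3*√(-5*B) = 3*(√5*√(-B)) = 3*√5*√(-B))
x(67, 223) - 1*(-43833) = 3*√5*√(-1*223) - 1*(-43833) = 3*√5*√(-223) + 43833 = 3*√5*(I*√223) + 43833 = 3*I*√1115 + 43833 = 43833 + 3*I*√1115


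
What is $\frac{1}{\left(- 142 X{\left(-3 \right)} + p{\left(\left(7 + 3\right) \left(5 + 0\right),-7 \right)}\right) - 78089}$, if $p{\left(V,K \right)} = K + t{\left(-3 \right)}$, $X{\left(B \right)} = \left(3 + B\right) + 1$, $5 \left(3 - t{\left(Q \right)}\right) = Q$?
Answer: $- \frac{5}{391172} \approx -1.2782 \cdot 10^{-5}$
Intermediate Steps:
$t{\left(Q \right)} = 3 - \frac{Q}{5}$
$X{\left(B \right)} = 4 + B$
$p{\left(V,K \right)} = \frac{18}{5} + K$ ($p{\left(V,K \right)} = K + \left(3 - - \frac{3}{5}\right) = K + \left(3 + \frac{3}{5}\right) = K + \frac{18}{5} = \frac{18}{5} + K$)
$\frac{1}{\left(- 142 X{\left(-3 \right)} + p{\left(\left(7 + 3\right) \left(5 + 0\right),-7 \right)}\right) - 78089} = \frac{1}{\left(- 142 \left(4 - 3\right) + \left(\frac{18}{5} - 7\right)\right) - 78089} = \frac{1}{\left(\left(-142\right) 1 - \frac{17}{5}\right) - 78089} = \frac{1}{\left(-142 - \frac{17}{5}\right) - 78089} = \frac{1}{- \frac{727}{5} - 78089} = \frac{1}{- \frac{391172}{5}} = - \frac{5}{391172}$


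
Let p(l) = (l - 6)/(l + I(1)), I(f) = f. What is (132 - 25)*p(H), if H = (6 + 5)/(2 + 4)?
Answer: -2675/17 ≈ -157.35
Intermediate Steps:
H = 11/6 ≈ 1.8333
p(l) = (-6 + l)/(1 + l) (p(l) = (l - 6)/(l + 1) = (-6 + l)/(1 + l))
(132 - 25)*p(H) = (132 - 25)*((-6 + 11/6)/(1 + 11/6)) = 107*(-25/6/(17/6)) = 107*((6/17)*(-25/6)) = 107*(-25/17) = -2675/17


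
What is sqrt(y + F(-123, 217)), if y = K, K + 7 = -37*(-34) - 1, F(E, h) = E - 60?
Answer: sqrt(1067) ≈ 32.665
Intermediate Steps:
F(E, h) = -60 + E
K = 1250 (K = -7 + (-37*(-34) - 1) = -7 + (1258 - 1) = -7 + 1257 = 1250)
y = 1250
sqrt(y + F(-123, 217)) = sqrt(1250 + (-60 - 123)) = sqrt(1250 - 183) = sqrt(1067)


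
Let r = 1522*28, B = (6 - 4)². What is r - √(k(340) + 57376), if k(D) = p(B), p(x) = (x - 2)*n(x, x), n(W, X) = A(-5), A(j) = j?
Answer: 42616 - 3*√6374 ≈ 42377.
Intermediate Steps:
n(W, X) = -5
B = 4 (B = 2² = 4)
p(x) = 10 - 5*x (p(x) = (x - 2)*(-5) = (-2 + x)*(-5) = 10 - 5*x)
k(D) = -10 (k(D) = 10 - 5*4 = 10 - 20 = -10)
r = 42616
r - √(k(340) + 57376) = 42616 - √(-10 + 57376) = 42616 - √57366 = 42616 - 3*√6374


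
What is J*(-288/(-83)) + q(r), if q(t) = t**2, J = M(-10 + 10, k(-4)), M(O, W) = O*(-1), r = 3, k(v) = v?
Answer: 9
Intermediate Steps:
M(O, W) = -O
J = 0 (J = -(-10 + 10) = -1*0 = 0)
J*(-288/(-83)) + q(r) = 0*(-288/(-83)) + 3**2 = 0*(-288*(-1/83)) + 9 = 0*(288/83) + 9 = 0 + 9 = 9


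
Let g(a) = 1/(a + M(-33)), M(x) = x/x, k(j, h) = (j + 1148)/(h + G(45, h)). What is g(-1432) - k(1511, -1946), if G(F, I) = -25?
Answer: 140854/104463 ≈ 1.3484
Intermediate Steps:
k(j, h) = (1148 + j)/(-25 + h) (k(j, h) = (j + 1148)/(h - 25) = (1148 + j)/(-25 + h))
M(x) = 1
g(a) = 1/(1 + a) (g(a) = 1/(a + 1) = 1/(1 + a))
g(-1432) - k(1511, -1946) = 1/(1 - 1432) - (1148 + 1511)/(-25 - 1946) = 1/(-1431) - 2659/(-1971) = -1/1431 - (-1)*2659/1971 = -1/1431 - 1*(-2659/1971) = -1/1431 + 2659/1971 = 140854/104463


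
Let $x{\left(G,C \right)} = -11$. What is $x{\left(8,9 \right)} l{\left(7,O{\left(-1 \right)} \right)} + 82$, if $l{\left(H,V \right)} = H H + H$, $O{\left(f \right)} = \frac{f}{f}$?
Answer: $-534$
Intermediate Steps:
$O{\left(f \right)} = 1$
$l{\left(H,V \right)} = H + H^{2}$ ($l{\left(H,V \right)} = H^{2} + H = H + H^{2}$)
$x{\left(8,9 \right)} l{\left(7,O{\left(-1 \right)} \right)} + 82 = - 11 \cdot 7 \left(1 + 7\right) + 82 = - 11 \cdot 7 \cdot 8 + 82 = \left(-11\right) 56 + 82 = -616 + 82 = -534$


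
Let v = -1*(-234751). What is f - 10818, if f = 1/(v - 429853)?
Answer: -2110613437/195102 ≈ -10818.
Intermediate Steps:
v = 234751
f = -1/195102 (f = 1/(234751 - 429853) = 1/(-195102) = -1/195102 ≈ -5.1255e-6)
f - 10818 = -1/195102 - 10818 = -2110613437/195102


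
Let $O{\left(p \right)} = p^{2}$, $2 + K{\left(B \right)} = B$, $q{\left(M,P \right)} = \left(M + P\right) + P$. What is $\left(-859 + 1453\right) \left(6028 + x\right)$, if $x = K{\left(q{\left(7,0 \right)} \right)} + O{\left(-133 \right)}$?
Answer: $14090868$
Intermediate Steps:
$q{\left(M,P \right)} = M + 2 P$
$K{\left(B \right)} = -2 + B$
$x = 17694$ ($x = \left(-2 + \left(7 + 2 \cdot 0\right)\right) + \left(-133\right)^{2} = \left(-2 + \left(7 + 0\right)\right) + 17689 = \left(-2 + 7\right) + 17689 = 5 + 17689 = 17694$)
$\left(-859 + 1453\right) \left(6028 + x\right) = \left(-859 + 1453\right) \left(6028 + 17694\right) = 594 \cdot 23722 = 14090868$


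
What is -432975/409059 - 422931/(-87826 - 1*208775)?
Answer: 4953657106/13480812051 ≈ 0.36746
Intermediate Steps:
-432975/409059 - 422931/(-87826 - 1*208775) = -432975*1/409059 - 422931/(-87826 - 208775) = -144325/136353 - 422931/(-296601) = -144325/136353 - 422931*(-1/296601) = -144325/136353 + 140977/98867 = 4953657106/13480812051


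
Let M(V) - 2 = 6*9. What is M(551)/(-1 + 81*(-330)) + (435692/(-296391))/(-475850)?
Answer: -3943231164374/1885038809311425 ≈ -0.0020919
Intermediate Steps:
M(V) = 56 (M(V) = 2 + 6*9 = 2 + 54 = 56)
M(551)/(-1 + 81*(-330)) + (435692/(-296391))/(-475850) = 56/(-1 + 81*(-330)) + (435692/(-296391))/(-475850) = 56/(-1 - 26730) + (435692*(-1/296391))*(-1/475850) = 56/(-26731) - 435692/296391*(-1/475850) = 56*(-1/26731) + 217846/70518828675 = -56/26731 + 217846/70518828675 = -3943231164374/1885038809311425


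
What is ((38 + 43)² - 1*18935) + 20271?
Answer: 7897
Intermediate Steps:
((38 + 43)² - 1*18935) + 20271 = (81² - 18935) + 20271 = (6561 - 18935) + 20271 = -12374 + 20271 = 7897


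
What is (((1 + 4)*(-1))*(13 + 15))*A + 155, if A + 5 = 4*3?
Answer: -825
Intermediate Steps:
A = 7 (A = -5 + 4*3 = -5 + 12 = 7)
(((1 + 4)*(-1))*(13 + 15))*A + 155 = (((1 + 4)*(-1))*(13 + 15))*7 + 155 = ((5*(-1))*28)*7 + 155 = -5*28*7 + 155 = -140*7 + 155 = -980 + 155 = -825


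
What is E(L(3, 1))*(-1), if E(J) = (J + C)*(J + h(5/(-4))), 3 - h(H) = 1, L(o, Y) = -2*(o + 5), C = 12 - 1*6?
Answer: -140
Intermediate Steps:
C = 6 (C = 12 - 6 = 6)
L(o, Y) = -10 - 2*o (L(o, Y) = -2*(5 + o) = -10 - 2*o)
h(H) = 2 (h(H) = 3 - 1*1 = 3 - 1 = 2)
E(J) = (2 + J)*(6 + J) (E(J) = (J + 6)*(J + 2) = (6 + J)*(2 + J) = (2 + J)*(6 + J))
E(L(3, 1))*(-1) = (12 + (-10 - 2*3)**2 + 8*(-10 - 2*3))*(-1) = (12 + (-10 - 6)**2 + 8*(-10 - 6))*(-1) = (12 + (-16)**2 + 8*(-16))*(-1) = (12 + 256 - 128)*(-1) = 140*(-1) = -140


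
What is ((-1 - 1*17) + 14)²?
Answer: 16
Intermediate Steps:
((-1 - 1*17) + 14)² = ((-1 - 17) + 14)² = (-18 + 14)² = (-4)² = 16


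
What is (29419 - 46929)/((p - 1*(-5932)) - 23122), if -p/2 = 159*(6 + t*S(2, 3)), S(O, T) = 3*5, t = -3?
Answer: 8755/2394 ≈ 3.6571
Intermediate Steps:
S(O, T) = 15
p = 12402 (p = -318*(6 - 3*15) = -318*(6 - 45) = -318*(-39) = -2*(-6201) = 12402)
(29419 - 46929)/((p - 1*(-5932)) - 23122) = (29419 - 46929)/((12402 - 1*(-5932)) - 23122) = -17510/((12402 + 5932) - 23122) = -17510/(18334 - 23122) = -17510/(-4788) = -17510*(-1/4788) = 8755/2394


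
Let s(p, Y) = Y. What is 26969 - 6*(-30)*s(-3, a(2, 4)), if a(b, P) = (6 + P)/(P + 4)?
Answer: 27194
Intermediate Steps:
a(b, P) = (6 + P)/(4 + P)
26969 - 6*(-30)*s(-3, a(2, 4)) = 26969 - 6*(-30)*(6 + 4)/(4 + 4) = 26969 - (-180)*10/8 = 26969 - (-180)*(⅛)*10 = 26969 - (-180)*5/4 = 26969 - 1*(-225) = 26969 + 225 = 27194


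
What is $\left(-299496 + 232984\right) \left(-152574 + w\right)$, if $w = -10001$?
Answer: $10813188400$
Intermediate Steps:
$\left(-299496 + 232984\right) \left(-152574 + w\right) = \left(-299496 + 232984\right) \left(-152574 - 10001\right) = \left(-66512\right) \left(-162575\right) = 10813188400$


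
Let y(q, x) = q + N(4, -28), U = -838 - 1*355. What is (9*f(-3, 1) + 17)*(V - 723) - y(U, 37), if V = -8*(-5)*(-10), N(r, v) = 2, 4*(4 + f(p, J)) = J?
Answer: 80005/4 ≈ 20001.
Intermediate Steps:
f(p, J) = -4 + J/4
U = -1193 (U = -838 - 355 = -1193)
V = -400 (V = 40*(-10) = -400)
y(q, x) = 2 + q (y(q, x) = q + 2 = 2 + q)
(9*f(-3, 1) + 17)*(V - 723) - y(U, 37) = (9*(-4 + (¼)*1) + 17)*(-400 - 723) - (2 - 1193) = (9*(-4 + ¼) + 17)*(-1123) - 1*(-1191) = (9*(-15/4) + 17)*(-1123) + 1191 = (-135/4 + 17)*(-1123) + 1191 = -67/4*(-1123) + 1191 = 75241/4 + 1191 = 80005/4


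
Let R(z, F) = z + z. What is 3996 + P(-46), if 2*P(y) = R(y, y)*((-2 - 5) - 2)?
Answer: 4410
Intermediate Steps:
R(z, F) = 2*z
P(y) = -9*y (P(y) = ((2*y)*((-2 - 5) - 2))/2 = ((2*y)*(-7 - 2))/2 = ((2*y)*(-9))/2 = (-18*y)/2 = -9*y)
3996 + P(-46) = 3996 - 9*(-46) = 3996 + 414 = 4410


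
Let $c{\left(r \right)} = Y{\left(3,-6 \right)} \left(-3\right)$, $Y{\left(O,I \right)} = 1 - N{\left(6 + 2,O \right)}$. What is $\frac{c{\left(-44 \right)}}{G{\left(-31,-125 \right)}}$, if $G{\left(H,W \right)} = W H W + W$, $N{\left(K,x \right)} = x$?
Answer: $- \frac{1}{80750} \approx -1.2384 \cdot 10^{-5}$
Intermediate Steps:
$Y{\left(O,I \right)} = 1 - O$
$G{\left(H,W \right)} = W + H W^{2}$ ($G{\left(H,W \right)} = H W W + W = H W^{2} + W = W + H W^{2}$)
$c{\left(r \right)} = 6$ ($c{\left(r \right)} = \left(1 - 3\right) \left(-3\right) = \left(-2\right) \left(-3\right) = 6$)
$\frac{c{\left(-44 \right)}}{G{\left(-31,-125 \right)}} = \frac{6}{\left(-125\right) \left(1 - -3875\right)} = \frac{6}{\left(-125\right) \left(1 + 3875\right)} = \frac{6}{\left(-125\right) 3876} = \frac{6}{-484500} = 6 \left(- \frac{1}{484500}\right) = - \frac{1}{80750}$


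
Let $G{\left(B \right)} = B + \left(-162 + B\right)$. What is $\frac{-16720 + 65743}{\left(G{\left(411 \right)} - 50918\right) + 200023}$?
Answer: $\frac{49023}{149765} \approx 0.32733$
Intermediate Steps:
$G{\left(B \right)} = -162 + 2 B$
$\frac{-16720 + 65743}{\left(G{\left(411 \right)} - 50918\right) + 200023} = \frac{-16720 + 65743}{\left(\left(-162 + 2 \cdot 411\right) - 50918\right) + 200023} = \frac{49023}{\left(\left(-162 + 822\right) - 50918\right) + 200023} = \frac{49023}{\left(660 - 50918\right) + 200023} = \frac{49023}{-50258 + 200023} = \frac{49023}{149765}$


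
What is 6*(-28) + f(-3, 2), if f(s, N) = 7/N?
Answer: -329/2 ≈ -164.50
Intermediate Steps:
6*(-28) + f(-3, 2) = 6*(-28) + 7/2 = -168 + 7*(1/2) = -168 + 7/2 = -329/2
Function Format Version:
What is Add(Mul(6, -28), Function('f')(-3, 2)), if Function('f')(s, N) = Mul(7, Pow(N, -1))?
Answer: Rational(-329, 2) ≈ -164.50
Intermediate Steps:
Add(Mul(6, -28), Function('f')(-3, 2)) = Add(Mul(6, -28), Mul(7, Pow(2, -1))) = Add(-168, Mul(7, Rational(1, 2))) = Add(-168, Rational(7, 2)) = Rational(-329, 2)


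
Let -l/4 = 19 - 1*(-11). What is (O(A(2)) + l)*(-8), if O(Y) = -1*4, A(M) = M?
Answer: 992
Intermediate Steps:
O(Y) = -4
l = -120 (l = -4*(19 - 1*(-11)) = -4*(19 + 11) = -4*30 = -120)
(O(A(2)) + l)*(-8) = (-4 - 120)*(-8) = -124*(-8) = 992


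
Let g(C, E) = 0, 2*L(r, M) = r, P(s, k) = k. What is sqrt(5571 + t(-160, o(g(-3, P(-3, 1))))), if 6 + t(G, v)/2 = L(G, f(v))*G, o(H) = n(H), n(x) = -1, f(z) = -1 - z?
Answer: sqrt(31159) ≈ 176.52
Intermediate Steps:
L(r, M) = r/2
o(H) = -1
t(G, v) = -12 + G**2 (t(G, v) = -12 + 2*((G/2)*G) = -12 + 2*(G**2/2) = -12 + G**2)
sqrt(5571 + t(-160, o(g(-3, P(-3, 1))))) = sqrt(5571 + (-12 + (-160)**2)) = sqrt(5571 + (-12 + 25600)) = sqrt(5571 + 25588) = sqrt(31159)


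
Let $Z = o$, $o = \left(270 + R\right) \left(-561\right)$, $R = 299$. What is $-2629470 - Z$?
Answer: $-2310261$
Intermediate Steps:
$o = -319209$ ($o = \left(270 + 299\right) \left(-561\right) = 569 \left(-561\right) = -319209$)
$Z = -319209$
$-2629470 - Z = -2629470 - -319209 = -2629470 + 319209 = -2310261$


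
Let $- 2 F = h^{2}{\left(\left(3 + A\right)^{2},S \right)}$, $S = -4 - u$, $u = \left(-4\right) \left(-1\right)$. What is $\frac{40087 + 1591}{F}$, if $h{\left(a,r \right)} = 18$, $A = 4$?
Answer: $- \frac{20839}{81} \approx -257.27$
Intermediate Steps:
$u = 4$
$S = -8$ ($S = -4 - 4 = -8$)
$F = -162$ ($F = - \frac{18^{2}}{2} = \left(- \frac{1}{2}\right) 324 = -162$)
$\frac{40087 + 1591}{F} = \frac{40087 + 1591}{-162} = 41678 \left(- \frac{1}{162}\right) = - \frac{20839}{81}$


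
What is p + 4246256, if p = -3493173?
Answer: 753083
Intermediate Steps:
p + 4246256 = -3493173 + 4246256 = 753083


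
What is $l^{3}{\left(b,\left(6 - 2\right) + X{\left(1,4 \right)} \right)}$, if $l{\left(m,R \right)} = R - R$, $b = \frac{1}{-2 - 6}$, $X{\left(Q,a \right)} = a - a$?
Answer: $0$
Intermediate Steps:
$X{\left(Q,a \right)} = 0$
$b = - \frac{1}{8}$ ($b = \frac{1}{-8} = - \frac{1}{8} \approx -0.125$)
$l{\left(m,R \right)} = 0$
$l^{3}{\left(b,\left(6 - 2\right) + X{\left(1,4 \right)} \right)} = 0^{3} = 0$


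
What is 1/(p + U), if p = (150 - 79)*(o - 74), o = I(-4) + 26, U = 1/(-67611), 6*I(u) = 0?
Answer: -67611/230418289 ≈ -0.00029343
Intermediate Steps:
I(u) = 0 (I(u) = (1/6)*0 = 0)
U = -1/67611 ≈ -1.4790e-5
o = 26 (o = 0 + 26 = 26)
p = -3408 (p = (150 - 79)*(26 - 74) = 71*(-48) = -3408)
1/(p + U) = 1/(-3408 - 1/67611) = 1/(-230418289/67611) = -67611/230418289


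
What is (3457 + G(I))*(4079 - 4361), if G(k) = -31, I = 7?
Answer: -966132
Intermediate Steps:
(3457 + G(I))*(4079 - 4361) = (3457 - 31)*(4079 - 4361) = 3426*(-282) = -966132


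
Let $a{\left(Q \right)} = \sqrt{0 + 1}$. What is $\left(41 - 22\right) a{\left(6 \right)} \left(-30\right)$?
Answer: $-570$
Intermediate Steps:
$a{\left(Q \right)} = 1$ ($a{\left(Q \right)} = \sqrt{1} = 1$)
$\left(41 - 22\right) a{\left(6 \right)} \left(-30\right) = \left(41 - 22\right) 1 \left(-30\right) = 19 \cdot 1 \left(-30\right) = 19 \left(-30\right) = -570$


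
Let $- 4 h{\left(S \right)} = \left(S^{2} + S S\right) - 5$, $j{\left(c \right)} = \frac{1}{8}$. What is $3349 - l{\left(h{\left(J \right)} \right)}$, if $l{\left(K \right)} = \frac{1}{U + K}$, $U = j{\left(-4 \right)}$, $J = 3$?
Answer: $\frac{83733}{25} \approx 3349.3$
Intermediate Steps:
$j{\left(c \right)} = \frac{1}{8}$
$U = \frac{1}{8} \approx 0.125$
$h{\left(S \right)} = \frac{5}{4} - \frac{S^{2}}{2}$ ($h{\left(S \right)} = - \frac{\left(S^{2} + S S\right) - 5}{4} = - \frac{\left(S^{2} + S^{2}\right) - 5}{4} = - \frac{2 S^{2} - 5}{4} = - \frac{-5 + 2 S^{2}}{4} = \frac{5}{4} - \frac{S^{2}}{2}$)
$l{\left(K \right)} = \frac{1}{\frac{1}{8} + K}$
$3349 - l{\left(h{\left(J \right)} \right)} = 3349 - \frac{8}{1 + 8 \left(\frac{5}{4} - \frac{3^{2}}{2}\right)} = 3349 - \frac{8}{1 + 8 \left(\frac{5}{4} - \frac{9}{2}\right)} = 3349 - \frac{8}{1 + 8 \left(- \frac{13}{4}\right)} = 3349 - \frac{8}{1 - 26} = 3349 - \frac{8}{-25} = 3349 - 8 \left(- \frac{1}{25}\right) = 3349 - - \frac{8}{25} = 3349 + \frac{8}{25} = \frac{83733}{25}$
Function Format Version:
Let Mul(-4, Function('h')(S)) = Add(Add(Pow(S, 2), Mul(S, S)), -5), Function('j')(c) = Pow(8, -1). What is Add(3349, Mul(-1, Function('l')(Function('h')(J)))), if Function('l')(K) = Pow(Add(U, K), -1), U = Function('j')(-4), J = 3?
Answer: Rational(83733, 25) ≈ 3349.3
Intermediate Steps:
Function('j')(c) = Rational(1, 8)
U = Rational(1, 8) ≈ 0.12500
Function('h')(S) = Add(Rational(5, 4), Mul(Rational(-1, 2), Pow(S, 2))) (Function('h')(S) = Mul(Rational(-1, 4), Add(Add(Pow(S, 2), Mul(S, S)), -5)) = Mul(Rational(-1, 4), Add(Add(Pow(S, 2), Pow(S, 2)), -5)) = Mul(Rational(-1, 4), Add(Mul(2, Pow(S, 2)), -5)) = Mul(Rational(-1, 4), Add(-5, Mul(2, Pow(S, 2)))) = Add(Rational(5, 4), Mul(Rational(-1, 2), Pow(S, 2))))
Function('l')(K) = Pow(Add(Rational(1, 8), K), -1)
Add(3349, Mul(-1, Function('l')(Function('h')(J)))) = Add(3349, Mul(-1, Mul(8, Pow(Add(1, Mul(8, Add(Rational(5, 4), Mul(Rational(-1, 2), Pow(3, 2))))), -1)))) = Add(3349, Mul(-1, Mul(8, Pow(Add(1, Mul(8, Add(Rational(5, 4), Mul(Rational(-1, 2), 9)))), -1)))) = Add(3349, Mul(-1, Mul(8, Pow(Add(1, Mul(8, Add(Rational(5, 4), Rational(-9, 2)))), -1)))) = Add(3349, Mul(-1, Mul(8, Pow(Add(1, Mul(8, Rational(-13, 4))), -1)))) = Add(3349, Mul(-1, Mul(8, Pow(Add(1, -26), -1)))) = Add(3349, Mul(-1, Mul(8, Pow(-25, -1)))) = Add(3349, Mul(-1, Mul(8, Rational(-1, 25)))) = Add(3349, Mul(-1, Rational(-8, 25))) = Add(3349, Rational(8, 25)) = Rational(83733, 25)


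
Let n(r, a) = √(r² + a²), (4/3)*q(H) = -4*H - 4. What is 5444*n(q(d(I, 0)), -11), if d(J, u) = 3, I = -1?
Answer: 5444*√265 ≈ 88622.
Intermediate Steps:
q(H) = -3 - 3*H (q(H) = 3*(-4*H - 4)/4 = 3*(-4 - 4*H)/4 = -3 - 3*H)
n(r, a) = √(a² + r²)
5444*n(q(d(I, 0)), -11) = 5444*√((-11)² + (-3 - 3*3)²) = 5444*√(121 + (-3 - 9)²) = 5444*√(121 + (-12)²) = 5444*√(121 + 144) = 5444*√265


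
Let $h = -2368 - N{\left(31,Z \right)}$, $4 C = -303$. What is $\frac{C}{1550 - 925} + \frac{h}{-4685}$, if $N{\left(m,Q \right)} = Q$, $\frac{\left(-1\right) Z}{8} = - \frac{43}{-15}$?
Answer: $\frac{2665867}{7027500} \approx 0.37935$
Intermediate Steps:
$Z = - \frac{344}{15}$ ($Z = - 8 \left(- \frac{43}{-15}\right) = - 8 \left(\left(-43\right) \left(- \frac{1}{15}\right)\right) = \left(-8\right) \frac{43}{15} = - \frac{344}{15} \approx -22.933$)
$C = - \frac{303}{4}$ ($C = \frac{1}{4} \left(-303\right) = - \frac{303}{4} \approx -75.75$)
$h = - \frac{35176}{15}$ ($h = -2368 - - \frac{344}{15} = -2368 + \frac{344}{15} = - \frac{35176}{15} \approx -2345.1$)
$\frac{C}{1550 - 925} + \frac{h}{-4685} = - \frac{303}{4 \left(1550 - 925\right)} - \frac{35176}{15 \left(-4685\right)} = - \frac{303}{4 \cdot 625} - - \frac{35176}{70275} = \left(- \frac{303}{4}\right) \frac{1}{625} + \frac{35176}{70275} = - \frac{303}{2500} + \frac{35176}{70275} = \frac{2665867}{7027500}$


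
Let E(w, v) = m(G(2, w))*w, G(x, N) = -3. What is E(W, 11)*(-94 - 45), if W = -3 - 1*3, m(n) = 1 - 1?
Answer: 0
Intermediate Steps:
m(n) = 0
W = -6 (W = -3 - 3 = -6)
E(w, v) = 0 (E(w, v) = 0*w = 0)
E(W, 11)*(-94 - 45) = 0*(-94 - 45) = 0*(-139) = 0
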